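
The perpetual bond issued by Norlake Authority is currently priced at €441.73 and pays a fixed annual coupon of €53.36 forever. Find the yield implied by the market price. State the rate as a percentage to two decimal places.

P = C/r ⇒ r = C/P = €53.36/€441.73 = 0.120798

12.08%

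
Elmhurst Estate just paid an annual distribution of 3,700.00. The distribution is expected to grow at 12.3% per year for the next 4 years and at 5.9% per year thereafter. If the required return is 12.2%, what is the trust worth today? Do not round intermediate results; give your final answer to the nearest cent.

D_1 = 4155.10000
D_2 = 4666.17730
D_3 = 5240.11711
D_4 = 5884.65151
Terminal value at year 4: TV = D_4×(1+g_2)/(r−g_2) = 6231.84595/0.063 = 98918.18970
P_0 = D_1/(1+r)^1 + D_2/(1+r)^2 + D_3/(1+r)^3 + D_4/(1+r)^4 + TV/(1+r)^4
    = 3703.29768 + 3706.59830 + 3709.90187 + 3713.20838 + 62417.26461 = 77250.27084

77250.27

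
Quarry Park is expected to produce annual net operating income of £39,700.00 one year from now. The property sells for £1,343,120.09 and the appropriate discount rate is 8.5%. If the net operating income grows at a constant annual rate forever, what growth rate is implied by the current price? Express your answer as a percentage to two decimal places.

5.54%

P = D₁/(r−g) ⇒ g = r − D₁/P = 0.085 − £39,700.00/£1,343,120.09 = 0.055442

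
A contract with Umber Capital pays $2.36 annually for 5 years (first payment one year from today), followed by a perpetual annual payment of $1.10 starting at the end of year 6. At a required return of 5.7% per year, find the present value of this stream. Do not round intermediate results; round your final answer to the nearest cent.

PV of 5-year annuity: $2.36 × [1 − (1+0.057)^−5] / 0.057 = 10.02284
Perpetuity value at year 5: $1.10 / 0.057 = 19.29825
PV of perpetuity: 19.29825 / (1+0.057)^5 = 14.62658
Total PV = 10.02284 + 14.62658 = 24.64942

$24.65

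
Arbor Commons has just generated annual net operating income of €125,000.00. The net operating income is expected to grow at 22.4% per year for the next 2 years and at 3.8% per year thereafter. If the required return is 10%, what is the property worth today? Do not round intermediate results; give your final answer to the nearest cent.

D_1 = 153000.00000
D_2 = 187272.00000
Terminal value at year 2: TV = D_2×(1+g_2)/(r−g_2) = 194388.33600/0.062 = 3135295.74194
P_0 = D_1/(1+r)^1 + D_2/(1+r)^2 + TV/(1+r)^2
    = 139090.90909 + 154770.24793 + 2591153.50573 = 2885014.66276

€2885014.66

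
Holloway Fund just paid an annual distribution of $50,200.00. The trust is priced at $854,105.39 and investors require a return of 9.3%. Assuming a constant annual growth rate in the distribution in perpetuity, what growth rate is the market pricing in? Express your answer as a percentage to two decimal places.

P = D₀(1+g)/(r−g) ⇒ P(r−g) = D₀(1+g) ⇒ g(P+D₀) = P·r − D₀
g = (P·r − D₀)/(P + D₀) = ($854,105.39×0.093 − $50,200.00) / ($854,105.39 + $50,200.00) = 0.032325

3.23%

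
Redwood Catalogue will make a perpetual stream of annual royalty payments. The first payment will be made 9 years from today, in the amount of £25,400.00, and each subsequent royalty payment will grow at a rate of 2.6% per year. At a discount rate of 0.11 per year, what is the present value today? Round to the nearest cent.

Value at end of year 8: C₁ / (r − g) = £25,400.00 / (0.11 − 0.026) = £302,380.9524
Discount to today: PV = £302,380.9524 / (1 + 0.11)^8 = £302,380.9524 / 2.304538 = £131,211.11

£131211.11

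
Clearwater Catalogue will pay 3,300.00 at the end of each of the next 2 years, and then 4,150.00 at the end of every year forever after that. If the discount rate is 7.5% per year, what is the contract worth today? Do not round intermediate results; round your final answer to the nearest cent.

PV of 2-year annuity: 3,300.00 × [1 − (1+0.075)^−2] / 0.075 = 5925.36506
Perpetuity value at year 2: 4,150.00 / 0.075 = 55333.33333
PV of perpetuity: 55333.33333 / (1+0.075)^2 = 47881.73788
Total PV = 5925.36506 + 47881.73788 = 53807.10294

53807.10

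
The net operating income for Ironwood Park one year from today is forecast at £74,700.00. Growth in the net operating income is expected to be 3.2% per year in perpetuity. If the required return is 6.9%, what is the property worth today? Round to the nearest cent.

£2018918.92

Growing perpetuity: P = D₁ / (r − g) = £74,700.0000 / (0.069 − 0.032) = £2,018,918.92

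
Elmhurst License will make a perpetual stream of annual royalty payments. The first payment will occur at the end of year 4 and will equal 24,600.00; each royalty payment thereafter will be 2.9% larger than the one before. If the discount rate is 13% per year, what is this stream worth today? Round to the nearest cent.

Value at end of year 3: C₁ / (r − g) = 24,600.00 / (0.13 − 0.029) = 243,564.3564
Discount to today: PV = 243,564.3564 / (1 + 0.13)^3 = 243,564.3564 / 1.442897 = 168,802.32

168802.32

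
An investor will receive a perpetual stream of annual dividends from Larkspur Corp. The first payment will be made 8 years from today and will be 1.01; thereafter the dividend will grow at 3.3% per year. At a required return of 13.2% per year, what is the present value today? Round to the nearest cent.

4.28

Value at end of year 7: C₁ / (r − g) = 1.01 / (0.132 − 0.033) = 10.2020
Discount to today: PV = 10.2020 / (1 + 0.132)^7 = 10.2020 / 2.381908 = 4.28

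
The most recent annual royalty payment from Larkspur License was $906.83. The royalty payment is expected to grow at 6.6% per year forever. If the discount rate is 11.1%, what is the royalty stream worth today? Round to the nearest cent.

D₁ = D₀ × (1 + g) = $906.83 × 1.066 = $966.6808
Growing perpetuity: P = D₁ / (r − g) = $966.6808 / (0.111 − 0.066) = $21,481.80

$21481.80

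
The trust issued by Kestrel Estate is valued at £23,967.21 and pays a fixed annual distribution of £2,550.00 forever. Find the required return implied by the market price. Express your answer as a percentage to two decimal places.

10.64%

P = C/r ⇒ r = C/P = £2,550.00/£23,967.21 = 0.106395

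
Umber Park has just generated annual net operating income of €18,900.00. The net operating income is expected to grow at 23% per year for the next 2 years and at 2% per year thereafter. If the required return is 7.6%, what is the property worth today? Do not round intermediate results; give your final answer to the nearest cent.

D_1 = 23247.00000
D_2 = 28593.81000
Terminal value at year 2: TV = D_2×(1+g_2)/(r−g_2) = 29165.68620/0.056 = 520815.82500
P_0 = D_1/(1+r)^1 + D_2/(1+r)^2 + TV/(1+r)^2
    = 21605.01859 + 24697.18668 + 449841.61444 = 496143.81970

€496143.82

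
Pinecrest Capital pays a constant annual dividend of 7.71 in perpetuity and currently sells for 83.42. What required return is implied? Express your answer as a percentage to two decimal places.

9.24%

P = C/r ⇒ r = C/P = 7.71/83.42 = 0.092424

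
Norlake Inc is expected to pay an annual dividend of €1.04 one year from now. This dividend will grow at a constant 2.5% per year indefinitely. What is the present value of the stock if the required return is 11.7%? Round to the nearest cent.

Growing perpetuity: P = D₁ / (r − g) = €1.0400 / (0.117 − 0.025) = €11.30

€11.30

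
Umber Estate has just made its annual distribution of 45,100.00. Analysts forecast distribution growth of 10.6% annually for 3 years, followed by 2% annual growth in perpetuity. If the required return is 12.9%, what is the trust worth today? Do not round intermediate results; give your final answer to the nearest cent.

526627.20

D_1 = 49880.60000
D_2 = 55167.94360
D_3 = 61015.74562
Terminal value at year 3: TV = D_3×(1+g_2)/(r−g_2) = 62236.06053/0.109 = 570973.03242
P_0 = D_1/(1+r)^1 + D_2/(1+r)^2 + D_3/(1+r)^3 + TV/(1+r)^3
    = 44181.22232 + 43281.16199 + 42399.43770 + 396765.38029 = 526627.20230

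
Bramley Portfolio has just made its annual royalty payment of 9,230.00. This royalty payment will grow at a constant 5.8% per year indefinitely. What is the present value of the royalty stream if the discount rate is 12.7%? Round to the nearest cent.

141526.67

D₁ = D₀ × (1 + g) = 9,230.00 × 1.058 = 9,765.3400
Growing perpetuity: P = D₁ / (r − g) = 9,765.3400 / (0.127 − 0.058) = 141,526.67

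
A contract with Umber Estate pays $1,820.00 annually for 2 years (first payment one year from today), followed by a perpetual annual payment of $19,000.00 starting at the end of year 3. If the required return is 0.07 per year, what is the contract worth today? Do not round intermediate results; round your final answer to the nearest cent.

PV of 2-year annuity: $1,820.00 × [1 − (1+0.07)^−2] / 0.07 = 3290.59306
Perpetuity value at year 2: $19,000.00 / 0.07 = 271428.57143
PV of perpetuity: 271428.57143 / (1+0.07)^2 = 237076.22625
Total PV = 3290.59306 + 237076.22625 = 240366.81931

$240366.82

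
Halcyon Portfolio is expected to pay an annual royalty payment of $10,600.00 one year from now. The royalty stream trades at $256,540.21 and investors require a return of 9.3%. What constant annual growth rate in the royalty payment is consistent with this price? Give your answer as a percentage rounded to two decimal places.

5.17%

P = D₁/(r−g) ⇒ g = r − D₁/P = 0.093 − $10,600.00/$256,540.21 = 0.051681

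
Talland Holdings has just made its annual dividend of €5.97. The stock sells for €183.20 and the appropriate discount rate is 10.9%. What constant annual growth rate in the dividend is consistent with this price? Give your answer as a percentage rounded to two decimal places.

P = D₀(1+g)/(r−g) ⇒ P(r−g) = D₀(1+g) ⇒ g(P+D₀) = P·r − D₀
g = (P·r − D₀)/(P + D₀) = (€183.20×0.109 − €5.97) / (€183.20 + €5.97) = 0.074001

7.40%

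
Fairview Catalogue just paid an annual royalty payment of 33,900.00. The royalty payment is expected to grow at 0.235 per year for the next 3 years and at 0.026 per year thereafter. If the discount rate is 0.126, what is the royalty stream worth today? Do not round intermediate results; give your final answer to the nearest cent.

581606.66

D_1 = 41866.50000
D_2 = 51705.12750
D_3 = 63855.83246
Terminal value at year 3: TV = D_3×(1+g_2)/(r−g_2) = 65516.08411/0.1 = 655160.84107
P_0 = D_1/(1+r)^1 + D_2/(1+r)^2 + D_3/(1+r)^3 + TV/(1+r)^3
    = 37181.61634 + 40780.90247 + 44728.60973 + 458915.53578 = 581606.66431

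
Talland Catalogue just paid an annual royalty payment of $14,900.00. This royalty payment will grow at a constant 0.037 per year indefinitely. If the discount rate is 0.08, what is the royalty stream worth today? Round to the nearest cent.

D₁ = D₀ × (1 + g) = $14,900.00 × 1.037 = $15,451.3000
Growing perpetuity: P = D₁ / (r − g) = $15,451.3000 / (0.08 − 0.037) = $359,332.56

$359332.56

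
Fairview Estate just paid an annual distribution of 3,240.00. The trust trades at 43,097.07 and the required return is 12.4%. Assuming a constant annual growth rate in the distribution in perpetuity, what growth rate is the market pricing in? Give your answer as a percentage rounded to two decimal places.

P = D₀(1+g)/(r−g) ⇒ P(r−g) = D₀(1+g) ⇒ g(P+D₀) = P·r − D₀
g = (P·r − D₀)/(P + D₀) = (43,097.07×0.124 − 3,240.00) / (43,097.07 + 3,240.00) = 0.045407

4.54%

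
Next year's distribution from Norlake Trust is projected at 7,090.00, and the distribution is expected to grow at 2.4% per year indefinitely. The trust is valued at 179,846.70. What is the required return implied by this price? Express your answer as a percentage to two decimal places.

P = D₁/(r − g) ⇒ r = D₁/P + g = 7,090.0000/179,846.70 + 0.024 = 0.039422 + 0.024 = 0.063422

6.34%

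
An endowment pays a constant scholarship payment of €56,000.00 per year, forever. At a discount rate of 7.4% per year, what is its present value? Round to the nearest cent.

Level perpetuity: PV = C / r = €56,000.00 / 0.074 = €756,756.76

€756756.76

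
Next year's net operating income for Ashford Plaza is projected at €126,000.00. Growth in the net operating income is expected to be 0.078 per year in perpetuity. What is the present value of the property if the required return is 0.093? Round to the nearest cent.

Growing perpetuity: P = D₁ / (r − g) = €126,000.0000 / (0.093 − 0.078) = €8,400,000.00

€8400000.00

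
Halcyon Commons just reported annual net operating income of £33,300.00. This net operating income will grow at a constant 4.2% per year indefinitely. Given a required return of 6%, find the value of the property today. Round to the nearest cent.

D₁ = D₀ × (1 + g) = £33,300.00 × 1.042 = £34,698.6000
Growing perpetuity: P = D₁ / (r − g) = £34,698.6000 / (0.06 − 0.042) = £1,927,700.00

£1927700.00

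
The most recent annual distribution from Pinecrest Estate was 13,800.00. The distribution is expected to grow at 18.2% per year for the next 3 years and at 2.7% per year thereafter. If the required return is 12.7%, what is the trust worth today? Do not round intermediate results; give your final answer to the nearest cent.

D_1 = 16311.60000
D_2 = 19280.31120
D_3 = 22789.32784
Terminal value at year 3: TV = D_3×(1+g_2)/(r−g_2) = 23404.63969/0.1 = 234046.39690
P_0 = D_1/(1+r)^1 + D_2/(1+r)^2 + D_3/(1+r)^3 + TV/(1+r)^3
    = 14473.46939 + 15179.80552 + 15920.61235 + 163504.68885 = 209078.57610

209078.58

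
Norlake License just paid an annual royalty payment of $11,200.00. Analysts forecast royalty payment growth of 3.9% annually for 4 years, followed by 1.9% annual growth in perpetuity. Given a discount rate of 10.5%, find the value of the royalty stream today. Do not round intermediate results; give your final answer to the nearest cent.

D_1 = 11636.80000
D_2 = 12090.63520
D_3 = 12562.16997
D_4 = 13052.09460
Terminal value at year 4: TV = D_4×(1+g_2)/(r−g_2) = 13300.08440/0.086 = 154652.14418
P_0 = D_1/(1+r)^1 + D_2/(1+r)^2 + D_3/(1+r)^3 + D_4/(1+r)^4 + TV/(1+r)^4
    = 10531.04072 + 9902.03739 + 9310.60348 + 8754.49504 + 103730.58653 = 142228.76316

$142228.76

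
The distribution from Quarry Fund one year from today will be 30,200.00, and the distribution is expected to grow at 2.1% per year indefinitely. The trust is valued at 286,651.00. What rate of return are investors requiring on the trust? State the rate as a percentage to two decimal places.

P = D₁/(r − g) ⇒ r = D₁/P + g = 30,200.0000/286,651.00 + 0.021 = 0.105355 + 0.021 = 0.126355

12.64%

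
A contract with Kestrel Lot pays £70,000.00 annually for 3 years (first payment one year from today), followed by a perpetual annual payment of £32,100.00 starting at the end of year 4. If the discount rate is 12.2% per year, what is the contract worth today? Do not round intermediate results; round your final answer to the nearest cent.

PV of 3-year annuity: £70,000.00 × [1 − (1+0.122)^−3] / 0.122 = 167552.04753
Perpetuity value at year 3: £32,100.00 / 0.122 = 263114.75410
PV of perpetuity: 263114.75410 / (1+0.122)^3 = 186280.17230
Total PV = 167552.04753 + 186280.17230 = 353832.21983

£353832.22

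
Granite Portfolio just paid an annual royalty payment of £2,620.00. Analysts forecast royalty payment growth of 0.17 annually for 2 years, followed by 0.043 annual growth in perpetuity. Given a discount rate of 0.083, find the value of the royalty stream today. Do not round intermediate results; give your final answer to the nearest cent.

D_1 = 3065.40000
D_2 = 3586.51800
Terminal value at year 2: TV = D_2×(1+g_2)/(r−g_2) = 3740.73827/0.04 = 93518.45685
P_0 = D_1/(1+r)^1 + D_2/(1+r)^2 + TV/(1+r)^2
    = 2830.47091 + 3057.84946 + 79733.42477 = 85621.74515

£85621.75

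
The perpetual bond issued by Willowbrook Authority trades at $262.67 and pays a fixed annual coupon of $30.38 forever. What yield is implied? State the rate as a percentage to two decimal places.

11.57%

P = C/r ⇒ r = C/P = $30.38/$262.67 = 0.115658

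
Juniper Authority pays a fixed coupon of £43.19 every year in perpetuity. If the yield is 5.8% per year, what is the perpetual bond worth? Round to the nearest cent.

£744.66

Level perpetuity: PV = C / r = £43.19 / 0.058 = £744.66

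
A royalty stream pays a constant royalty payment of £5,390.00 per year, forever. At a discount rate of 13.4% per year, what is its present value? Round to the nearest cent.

£40223.88

Level perpetuity: PV = C / r = £5,390.00 / 0.134 = £40,223.88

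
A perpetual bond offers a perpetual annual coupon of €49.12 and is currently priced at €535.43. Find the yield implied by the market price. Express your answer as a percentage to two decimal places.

9.17%

P = C/r ⇒ r = C/P = €49.12/€535.43 = 0.091739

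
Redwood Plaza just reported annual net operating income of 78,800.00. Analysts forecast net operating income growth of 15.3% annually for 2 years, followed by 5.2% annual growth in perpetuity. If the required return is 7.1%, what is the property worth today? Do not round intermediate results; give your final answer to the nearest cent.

D_1 = 90856.40000
D_2 = 104757.42920
Terminal value at year 2: TV = D_2×(1+g_2)/(r−g_2) = 110204.81552/0.019 = 5800253.44834
P_0 = D_1/(1+r)^1 + D_2/(1+r)^2 + TV/(1+r)^2
    = 84833.23996 + 91328.40866 + 5056709.78486 = 5232871.43349

5232871.43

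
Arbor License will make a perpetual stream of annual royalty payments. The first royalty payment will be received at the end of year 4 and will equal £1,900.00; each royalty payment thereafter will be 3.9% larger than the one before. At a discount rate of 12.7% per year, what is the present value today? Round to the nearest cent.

Value at end of year 3: C₁ / (r − g) = £1,900.00 / (0.127 − 0.039) = £21,590.9091
Discount to today: PV = £21,590.9091 / (1 + 0.127)^3 = £21,590.9091 / 1.431435 = £15,083.40

£15083.40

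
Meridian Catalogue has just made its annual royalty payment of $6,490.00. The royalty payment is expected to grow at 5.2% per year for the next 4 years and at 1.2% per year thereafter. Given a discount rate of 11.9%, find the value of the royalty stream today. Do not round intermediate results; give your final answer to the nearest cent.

$70249.40

D_1 = 6827.48000
D_2 = 7182.50896
D_3 = 7555.99943
D_4 = 7948.91140
Terminal value at year 4: TV = D_4×(1+g_2)/(r−g_2) = 8044.29833/0.107 = 75180.35825
P_0 = D_1/(1+r)^1 + D_2/(1+r)^2 + D_3/(1+r)^3 + D_4/(1+r)^4 + TV/(1+r)^4
    = 6101.41197 + 5736.09061 + 5392.64283 + 5069.75894 + 47949.49579 = 70249.40016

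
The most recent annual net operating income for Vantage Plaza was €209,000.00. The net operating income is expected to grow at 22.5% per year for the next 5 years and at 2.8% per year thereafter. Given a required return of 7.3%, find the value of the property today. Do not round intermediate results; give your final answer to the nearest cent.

€10842362.19

D_1 = 256025.00000
D_2 = 313630.62500
D_3 = 384197.51562
D_4 = 470641.95664
D_5 = 576536.39688
Terminal value at year 5: TV = D_5×(1+g_2)/(r−g_2) = 592679.41600/0.045 = 13170653.68883
P_0 = D_1/(1+r)^1 + D_2/(1+r)^2 + D_3/(1+r)^3 + D_4/(1+r)^4 + D_5/(1+r)^5 + TV/(1+r)^5
    = 238606.71016 + 272407.47432 + 310996.41756 + 355051.82806 + 405348.07957 + 9259951.68432 = 10842362.19398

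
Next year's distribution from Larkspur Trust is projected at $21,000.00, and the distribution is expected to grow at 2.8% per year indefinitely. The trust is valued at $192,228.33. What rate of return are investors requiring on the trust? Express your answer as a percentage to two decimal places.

13.72%

P = D₁/(r − g) ⇒ r = D₁/P + g = $21,000.0000/$192,228.33 + 0.028 = 0.109245 + 0.028 = 0.137245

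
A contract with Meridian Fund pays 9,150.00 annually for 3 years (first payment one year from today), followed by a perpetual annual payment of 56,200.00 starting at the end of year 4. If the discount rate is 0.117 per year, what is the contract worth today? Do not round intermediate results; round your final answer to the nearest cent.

366750.59

PV of 3-year annuity: 9,150.00 × [1 − (1+0.117)^−3] / 0.117 = 22090.54869
Perpetuity value at year 3: 56,200.00 / 0.117 = 480341.88034
PV of perpetuity: 480341.88034 / (1+0.117)^3 = 344660.04031
Total PV = 22090.54869 + 344660.04031 = 366750.58900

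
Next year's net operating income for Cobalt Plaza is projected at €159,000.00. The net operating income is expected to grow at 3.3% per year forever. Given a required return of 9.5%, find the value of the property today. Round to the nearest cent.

€2564516.13

Growing perpetuity: P = D₁ / (r − g) = €159,000.0000 / (0.095 − 0.033) = €2,564,516.13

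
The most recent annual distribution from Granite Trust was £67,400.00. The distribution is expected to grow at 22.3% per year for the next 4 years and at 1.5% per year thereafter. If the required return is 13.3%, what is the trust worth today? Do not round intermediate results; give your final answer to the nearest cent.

D_1 = 82430.20000
D_2 = 100812.13460
D_3 = 123293.24062
D_4 = 150787.63327
Terminal value at year 4: TV = D_4×(1+g_2)/(r−g_2) = 153049.44777/0.118 = 1297029.21841
P_0 = D_1/(1+r)^1 + D_2/(1+r)^2 + D_3/(1+r)^3 + D_4/(1+r)^4 + TV/(1+r)^4
    = 72753.92763 + 78533.14518 + 84771.43562 + 91505.26545 + 787100.37656 = 1114664.15043

£1114664.15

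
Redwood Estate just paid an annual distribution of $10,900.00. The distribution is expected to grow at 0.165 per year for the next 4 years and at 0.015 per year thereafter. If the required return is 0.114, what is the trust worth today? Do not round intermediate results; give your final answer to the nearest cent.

$182489.65

D_1 = 12698.50000
D_2 = 14793.75250
D_3 = 17234.72166
D_4 = 20078.45074
Terminal value at year 4: TV = D_4×(1+g_2)/(r−g_2) = 20379.62750/0.099 = 205854.82321
P_0 = D_1/(1+r)^1 + D_2/(1+r)^2 + D_3/(1+r)^3 + D_4/(1+r)^4 + TV/(1+r)^4
    = 11399.01257 + 11920.87041 + 12466.61942 + 13037.35334 + 133665.79436 = 182489.65010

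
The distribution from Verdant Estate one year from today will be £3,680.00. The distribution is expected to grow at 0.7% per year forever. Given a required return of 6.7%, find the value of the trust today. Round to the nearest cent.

Growing perpetuity: P = D₁ / (r − g) = £3,680.0000 / (0.067 − 0.007) = £61,333.33

£61333.33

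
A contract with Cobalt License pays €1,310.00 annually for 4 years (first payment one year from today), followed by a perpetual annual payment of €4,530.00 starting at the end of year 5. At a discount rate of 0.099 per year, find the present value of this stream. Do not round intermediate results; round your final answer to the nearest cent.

PV of 4-year annuity: €1,310.00 × [1 − (1+0.099)^−4] / 0.099 = 4161.52866
Perpetuity value at year 4: €4,530.00 / 0.099 = 45757.57576
PV of perpetuity: 45757.57576 / (1+0.099)^4 = 31366.94611
Total PV = 4161.52866 + 31366.94611 = 35528.47477

€35528.47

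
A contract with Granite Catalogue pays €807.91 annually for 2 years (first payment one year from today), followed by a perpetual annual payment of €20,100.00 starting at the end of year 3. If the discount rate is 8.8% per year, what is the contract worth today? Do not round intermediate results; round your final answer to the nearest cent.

€194379.87

PV of 2-year annuity: €807.91 × [1 − (1+0.088)^−2] / 0.088 = 1425.06833
Perpetuity value at year 2: €20,100.00 / 0.088 = 228409.09091
PV of perpetuity: 228409.09091 / (1+0.088)^2 = 192954.80350
Total PV = 1425.06833 + 192954.80350 = 194379.87182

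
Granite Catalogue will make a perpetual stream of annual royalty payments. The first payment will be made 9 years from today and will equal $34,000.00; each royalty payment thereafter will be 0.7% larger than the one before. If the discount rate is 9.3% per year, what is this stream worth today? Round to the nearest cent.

$194097.16

Value at end of year 8: C₁ / (r − g) = $34,000.00 / (0.093 − 0.007) = $395,348.8372
Discount to today: PV = $395,348.8372 / (1 + 0.093)^8 = $395,348.8372 / 2.036861 = $194,097.16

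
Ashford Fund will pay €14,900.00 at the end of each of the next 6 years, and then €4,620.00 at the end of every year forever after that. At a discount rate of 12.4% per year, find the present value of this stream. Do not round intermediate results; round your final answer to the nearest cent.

€79048.82

PV of 6-year annuity: €14,900.00 × [1 − (1+0.124)^−6] / 0.124 = 60572.20545
Perpetuity value at year 6: €4,620.00 / 0.124 = 37258.06452
PV of perpetuity: 37258.06452 / (1+0.124)^6 = 18476.61558
Total PV = 60572.20545 + 18476.61558 = 79048.82103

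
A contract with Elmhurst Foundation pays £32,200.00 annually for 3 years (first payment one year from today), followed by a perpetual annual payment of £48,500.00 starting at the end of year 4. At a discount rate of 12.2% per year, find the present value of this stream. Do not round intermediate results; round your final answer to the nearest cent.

PV of 3-year annuity: £32,200.00 × [1 − (1+0.122)^−3] / 0.122 = 77073.94186
Perpetuity value at year 3: £48,500.00 / 0.122 = 397540.98361
PV of perpetuity: 397540.98361 / (1+0.122)^3 = 281451.35068
Total PV = 77073.94186 + 281451.35068 = 358525.29254

£358525.29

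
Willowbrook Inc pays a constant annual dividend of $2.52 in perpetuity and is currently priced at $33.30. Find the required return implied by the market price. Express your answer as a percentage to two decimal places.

7.57%

P = C/r ⇒ r = C/P = $2.52/$33.30 = 0.075676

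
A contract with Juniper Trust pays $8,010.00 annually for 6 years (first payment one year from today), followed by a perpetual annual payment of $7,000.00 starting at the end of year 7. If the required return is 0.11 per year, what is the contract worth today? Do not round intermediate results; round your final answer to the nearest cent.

$67909.21

PV of 6-year annuity: $8,010.00 × [1 − (1+0.11)^−6] / 0.11 = 33886.60821
Perpetuity value at year 6: $7,000.00 / 0.11 = 63636.36364
PV of perpetuity: 63636.36364 / (1+0.11)^6 = 34022.59866
Total PV = 33886.60821 + 34022.59866 = 67909.20687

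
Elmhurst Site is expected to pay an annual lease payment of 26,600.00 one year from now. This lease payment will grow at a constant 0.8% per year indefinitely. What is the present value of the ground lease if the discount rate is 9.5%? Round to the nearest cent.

305747.13

Growing perpetuity: P = D₁ / (r − g) = 26,600.0000 / (0.095 − 0.008) = 305,747.13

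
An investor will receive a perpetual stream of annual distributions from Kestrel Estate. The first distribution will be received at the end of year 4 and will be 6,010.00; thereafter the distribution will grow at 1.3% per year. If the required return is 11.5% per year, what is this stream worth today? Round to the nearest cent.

Value at end of year 3: C₁ / (r − g) = 6,010.00 / (0.115 − 0.013) = 58,921.5686
Discount to today: PV = 58,921.5686 / (1 + 0.115)^3 = 58,921.5686 / 1.386196 = 42,505.95

42505.95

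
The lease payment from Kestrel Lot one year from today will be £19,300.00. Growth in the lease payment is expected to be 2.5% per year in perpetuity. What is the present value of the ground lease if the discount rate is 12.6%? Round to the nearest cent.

Growing perpetuity: P = D₁ / (r − g) = £19,300.0000 / (0.126 − 0.025) = £191,089.11

£191089.11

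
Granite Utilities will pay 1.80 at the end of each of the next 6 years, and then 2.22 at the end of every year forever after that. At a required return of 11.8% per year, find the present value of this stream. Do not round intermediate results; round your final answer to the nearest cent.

17.08

PV of 6-year annuity: 1.80 × [1 − (1+0.118)^−6] / 0.118 = 7.44264
Perpetuity value at year 6: 2.22 / 0.118 = 18.81356
PV of perpetuity: 18.81356 / (1+0.118)^6 = 9.63430
Total PV = 7.44264 + 9.63430 = 17.07694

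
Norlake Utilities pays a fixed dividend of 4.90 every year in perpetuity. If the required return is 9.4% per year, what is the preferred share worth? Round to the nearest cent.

Level perpetuity: PV = C / r = 4.90 / 0.094 = 52.13

52.13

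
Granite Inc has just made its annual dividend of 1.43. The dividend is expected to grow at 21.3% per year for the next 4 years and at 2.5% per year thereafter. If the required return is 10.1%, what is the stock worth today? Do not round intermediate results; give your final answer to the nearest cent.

D_1 = 1.73459
D_2 = 2.10406
D_3 = 2.55222
D_4 = 3.09585
Terminal value at year 4: TV = D_4×(1+g_2)/(r−g_2) = 3.17324/0.076 = 41.75318
P_0 = D_1/(1+r)^1 + D_2/(1+r)^2 + D_3/(1+r)^3 + D_4/(1+r)^4 + TV/(1+r)^4
    = 1.57547 + 1.73573 + 1.91230 + 2.10683 + 28.41451 = 35.74485

35.74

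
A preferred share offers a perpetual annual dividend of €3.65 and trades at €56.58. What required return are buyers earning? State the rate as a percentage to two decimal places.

6.45%

P = C/r ⇒ r = C/P = €3.65/€56.58 = 0.064510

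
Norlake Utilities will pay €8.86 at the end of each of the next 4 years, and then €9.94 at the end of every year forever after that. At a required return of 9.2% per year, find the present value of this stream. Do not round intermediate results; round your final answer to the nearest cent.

PV of 4-year annuity: €8.86 × [1 − (1+0.092)^−4] / 0.092 = 28.57836
Perpetuity value at year 4: €9.94 / 0.092 = 108.04348
PV of perpetuity: 108.04348 / (1+0.092)^4 = 75.98152
Total PV = 28.57836 + 75.98152 = 104.55989

€104.56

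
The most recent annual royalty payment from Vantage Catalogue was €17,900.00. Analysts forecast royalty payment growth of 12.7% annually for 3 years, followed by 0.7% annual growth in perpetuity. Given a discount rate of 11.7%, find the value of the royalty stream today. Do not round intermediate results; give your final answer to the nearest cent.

D_1 = 20173.30000
D_2 = 22735.30910
D_3 = 25622.69336
Terminal value at year 3: TV = D_3×(1+g_2)/(r−g_2) = 25802.05221/0.11 = 234564.11099
P_0 = D_1/(1+r)^1 + D_2/(1+r)^2 + D_3/(1+r)^3 + TV/(1+r)^3
    = 18060.25067 + 18221.93600 + 18385.06882 + 168306.94815 = 222974.20364

€222974.20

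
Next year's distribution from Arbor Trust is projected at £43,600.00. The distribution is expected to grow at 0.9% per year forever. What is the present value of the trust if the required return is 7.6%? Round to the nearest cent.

£650746.27

Growing perpetuity: P = D₁ / (r − g) = £43,600.0000 / (0.076 − 0.009) = £650,746.27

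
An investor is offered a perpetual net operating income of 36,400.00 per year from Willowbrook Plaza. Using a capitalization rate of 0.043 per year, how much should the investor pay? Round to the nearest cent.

Level perpetuity: PV = C / r = 36,400.00 / 0.043 = 846,511.63

846511.63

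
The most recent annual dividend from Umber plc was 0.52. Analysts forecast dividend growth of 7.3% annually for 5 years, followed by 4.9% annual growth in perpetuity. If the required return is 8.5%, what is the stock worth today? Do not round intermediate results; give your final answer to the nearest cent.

D_1 = 0.55796
D_2 = 0.59869
D_3 = 0.64240
D_4 = 0.68929
D_5 = 0.73961
Terminal value at year 5: TV = D_5×(1+g_2)/(r−g_2) = 0.77585/0.036 = 21.55137
P_0 = D_1/(1+r)^1 + D_2/(1+r)^2 + D_3/(1+r)^3 + D_4/(1+r)^4 + D_5/(1+r)^5 + TV/(1+r)^5
    = 0.51425 + 0.50856 + 0.50294 + 0.49737 + 0.49187 + 14.33264 = 16.84764

16.85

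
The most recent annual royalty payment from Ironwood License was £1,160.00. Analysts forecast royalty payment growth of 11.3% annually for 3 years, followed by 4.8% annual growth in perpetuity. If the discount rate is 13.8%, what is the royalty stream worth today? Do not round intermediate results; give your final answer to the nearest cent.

D_1 = 1291.08000
D_2 = 1436.97204
D_3 = 1599.34988
Terminal value at year 3: TV = D_3×(1+g_2)/(r−g_2) = 1676.11867/0.09 = 18623.54083
P_0 = D_1/(1+r)^1 + D_2/(1+r)^2 + D_3/(1+r)^3 + TV/(1+r)^3
    = 1134.51670 + 1109.59322 + 1085.21727 + 12636.75220 = 15966.07938

£15966.08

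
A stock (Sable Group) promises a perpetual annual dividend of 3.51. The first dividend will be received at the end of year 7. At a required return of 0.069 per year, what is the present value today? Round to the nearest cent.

34.09

Value at end of year 6: C / r = 3.51 / 0.069 = 50.8696
Discount to today: PV = 50.8696 / (1 + 0.069)^6 = 50.8696 / 1.492335 = 34.09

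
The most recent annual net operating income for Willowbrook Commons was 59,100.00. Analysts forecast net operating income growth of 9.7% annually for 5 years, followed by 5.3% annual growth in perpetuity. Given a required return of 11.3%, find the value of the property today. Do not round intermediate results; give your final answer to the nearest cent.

D_1 = 64832.70000
D_2 = 71121.47190
D_3 = 78020.25467
D_4 = 85588.21938
D_5 = 93890.27666
Terminal value at year 5: TV = D_5×(1+g_2)/(r−g_2) = 98866.46132/0.06 = 1647774.35534
P_0 = D_1/(1+r)^1 + D_2/(1+r)^2 + D_3/(1+r)^3 + D_4/(1+r)^4 + D_5/(1+r)^5 + TV/(1+r)^5
    = 58250.40431 + 57413.02204 + 56587.67761 + 55774.19797 + 54972.41255 + 964765.84027 = 1247763.55475

1247763.55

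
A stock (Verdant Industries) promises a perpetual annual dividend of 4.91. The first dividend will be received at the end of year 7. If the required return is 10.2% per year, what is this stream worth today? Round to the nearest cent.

Value at end of year 6: C / r = 4.91 / 0.102 = 48.1373
Discount to today: PV = 48.1373 / (1 + 0.102)^6 = 48.1373 / 1.790975 = 26.88

26.88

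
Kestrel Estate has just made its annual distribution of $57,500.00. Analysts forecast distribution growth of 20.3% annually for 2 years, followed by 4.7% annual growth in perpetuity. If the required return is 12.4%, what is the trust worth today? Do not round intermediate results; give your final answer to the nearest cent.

D_1 = 69172.50000
D_2 = 83214.51750
Terminal value at year 2: TV = D_2×(1+g_2)/(r−g_2) = 87125.59982/0.077 = 1131501.29640
P_0 = D_1/(1+r)^1 + D_2/(1+r)^2 + TV/(1+r)^2
    = 61541.37011 + 65866.78669 + 895617.21641 = 1023025.37320

$1023025.37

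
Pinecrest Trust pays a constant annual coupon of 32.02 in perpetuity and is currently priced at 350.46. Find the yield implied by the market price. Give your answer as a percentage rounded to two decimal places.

9.14%

P = C/r ⇒ r = C/P = 32.02/350.46 = 0.091366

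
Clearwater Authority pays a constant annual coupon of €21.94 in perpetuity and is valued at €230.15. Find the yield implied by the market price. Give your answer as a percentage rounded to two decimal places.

P = C/r ⇒ r = C/P = €21.94/€230.15 = 0.095329

9.53%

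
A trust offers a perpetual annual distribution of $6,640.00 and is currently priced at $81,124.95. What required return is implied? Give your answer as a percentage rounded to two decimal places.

8.18%

P = C/r ⇒ r = C/P = $6,640.00/$81,124.95 = 0.081849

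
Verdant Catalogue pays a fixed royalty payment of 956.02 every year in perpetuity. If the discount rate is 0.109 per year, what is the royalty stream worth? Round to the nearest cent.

8770.83

Level perpetuity: PV = C / r = 956.02 / 0.109 = 8,770.83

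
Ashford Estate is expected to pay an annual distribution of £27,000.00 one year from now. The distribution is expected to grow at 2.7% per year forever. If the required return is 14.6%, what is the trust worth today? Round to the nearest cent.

Growing perpetuity: P = D₁ / (r − g) = £27,000.0000 / (0.146 − 0.027) = £226,890.76

£226890.76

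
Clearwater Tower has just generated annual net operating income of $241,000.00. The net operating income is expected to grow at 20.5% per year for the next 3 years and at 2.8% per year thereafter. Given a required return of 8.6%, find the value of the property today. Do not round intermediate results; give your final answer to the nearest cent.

$6728513.57

D_1 = 290405.00000
D_2 = 349938.02500
D_3 = 421675.32013
Terminal value at year 3: TV = D_3×(1+g_2)/(r−g_2) = 433482.22909/0.058 = 7473831.53601
P_0 = D_1/(1+r)^1 + D_2/(1+r)^2 + D_3/(1+r)^3 + TV/(1+r)^3
    = 267407.91897 + 296709.52335 + 329221.89285 + 5835174.23880 = 6728513.57397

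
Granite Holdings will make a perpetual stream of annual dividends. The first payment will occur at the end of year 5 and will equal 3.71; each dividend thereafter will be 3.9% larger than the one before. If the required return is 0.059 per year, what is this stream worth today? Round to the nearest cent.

Value at end of year 4: C₁ / (r − g) = 3.71 / (0.059 − 0.039) = 185.5000
Discount to today: PV = 185.5000 / (1 + 0.059)^4 = 185.5000 / 1.257720 = 147.49

147.49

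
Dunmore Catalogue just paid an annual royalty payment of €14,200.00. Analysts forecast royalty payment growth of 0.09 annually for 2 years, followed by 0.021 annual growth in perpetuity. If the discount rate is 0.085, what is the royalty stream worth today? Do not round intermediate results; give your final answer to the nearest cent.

D_1 = 15478.00000
D_2 = 16871.02000
Terminal value at year 2: TV = D_2×(1+g_2)/(r−g_2) = 17225.31142/0.064 = 269145.49094
P_0 = D_1/(1+r)^1 + D_2/(1+r)^2 + TV/(1+r)^2
    = 14265.43779 + 14331.17713 + 228627.06019 = 257223.67512

€257223.68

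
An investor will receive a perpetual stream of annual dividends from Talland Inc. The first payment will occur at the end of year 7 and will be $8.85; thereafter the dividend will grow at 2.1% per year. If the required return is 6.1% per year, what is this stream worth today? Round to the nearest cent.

$155.09

Value at end of year 6: C₁ / (r − g) = $8.85 / (0.061 − 0.021) = $221.2500
Discount to today: PV = $221.2500 / (1 + 0.061)^6 = $221.2500 / 1.426567 = $155.09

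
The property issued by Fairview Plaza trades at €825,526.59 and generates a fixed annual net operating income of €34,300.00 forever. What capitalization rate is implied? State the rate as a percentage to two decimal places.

P = C/r ⇒ r = C/P = €34,300.00/€825,526.59 = 0.041549

4.15%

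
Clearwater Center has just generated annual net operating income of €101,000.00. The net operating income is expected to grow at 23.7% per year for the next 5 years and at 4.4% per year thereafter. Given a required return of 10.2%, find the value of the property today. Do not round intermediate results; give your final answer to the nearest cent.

D_1 = 124937.00000
D_2 = 154547.06900
D_3 = 191174.72435
D_4 = 236483.13402
D_5 = 292529.63679
Terminal value at year 5: TV = D_5×(1+g_2)/(r−g_2) = 305400.94081/0.058 = 5265533.46219
P_0 = D_1/(1+r)^1 + D_2/(1+r)^2 + D_3/(1+r)^3 + D_4/(1+r)^4 + D_5/(1+r)^5 + TV/(1+r)^5
    = 113372.95826 + 127261.66004 + 142851.79081 + 160351.78333 + 179995.60434 + 3239920.87806 = 3963754.67483

€3963754.67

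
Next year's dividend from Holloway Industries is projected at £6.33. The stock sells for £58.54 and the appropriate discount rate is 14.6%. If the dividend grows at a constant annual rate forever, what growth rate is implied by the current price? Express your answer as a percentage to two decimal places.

P = D₁/(r−g) ⇒ g = r − D₁/P = 0.146 − £6.33/£58.54 = 0.037869

3.79%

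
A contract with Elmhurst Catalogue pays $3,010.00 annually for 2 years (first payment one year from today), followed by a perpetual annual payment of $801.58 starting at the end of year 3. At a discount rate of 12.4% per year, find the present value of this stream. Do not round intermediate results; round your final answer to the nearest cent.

$10177.17

PV of 2-year annuity: $3,010.00 × [1 − (1+0.124)^−2] / 0.124 = 5060.44123
Perpetuity value at year 2: $801.58 / 0.124 = 6464.35484
PV of perpetuity: 6464.35484 / (1+0.124)^2 = 5116.73076
Total PV = 5060.44123 + 5116.73076 = 10177.17199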